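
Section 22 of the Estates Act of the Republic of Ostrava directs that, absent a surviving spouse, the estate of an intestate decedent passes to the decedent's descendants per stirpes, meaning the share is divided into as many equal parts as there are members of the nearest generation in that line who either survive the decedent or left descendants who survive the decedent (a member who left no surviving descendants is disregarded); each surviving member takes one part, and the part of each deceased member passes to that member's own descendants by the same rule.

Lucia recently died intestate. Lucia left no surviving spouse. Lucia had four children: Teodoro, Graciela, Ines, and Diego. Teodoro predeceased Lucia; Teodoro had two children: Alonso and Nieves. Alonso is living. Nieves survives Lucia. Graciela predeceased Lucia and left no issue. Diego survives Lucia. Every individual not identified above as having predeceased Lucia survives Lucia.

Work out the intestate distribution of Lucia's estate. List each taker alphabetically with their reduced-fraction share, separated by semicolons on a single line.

Alonso 1/6; Diego 1/3; Ines 1/3; Nieves 1/6

There is no surviving spouse, so the entire estate passes to Lucia's descendants per stirpes.
Graciela left no surviving issue, so that branch lapses and is disregarded.
The estate is divided into 3 equal shares of 1/3 among Teodoro, Ines, Diego.
Teodoro predeceased; the 1/3 allotted to Teodoro's branch passes to Teodoro's issue by representation.
The 1/3 is divided into 2 equal shares of 1/6 among Alonso, Nieves.
Alonso is living and takes 1/6.
Nieves is living and takes 1/6.
Ines is living and takes 1/3.
Diego is living and takes 1/3.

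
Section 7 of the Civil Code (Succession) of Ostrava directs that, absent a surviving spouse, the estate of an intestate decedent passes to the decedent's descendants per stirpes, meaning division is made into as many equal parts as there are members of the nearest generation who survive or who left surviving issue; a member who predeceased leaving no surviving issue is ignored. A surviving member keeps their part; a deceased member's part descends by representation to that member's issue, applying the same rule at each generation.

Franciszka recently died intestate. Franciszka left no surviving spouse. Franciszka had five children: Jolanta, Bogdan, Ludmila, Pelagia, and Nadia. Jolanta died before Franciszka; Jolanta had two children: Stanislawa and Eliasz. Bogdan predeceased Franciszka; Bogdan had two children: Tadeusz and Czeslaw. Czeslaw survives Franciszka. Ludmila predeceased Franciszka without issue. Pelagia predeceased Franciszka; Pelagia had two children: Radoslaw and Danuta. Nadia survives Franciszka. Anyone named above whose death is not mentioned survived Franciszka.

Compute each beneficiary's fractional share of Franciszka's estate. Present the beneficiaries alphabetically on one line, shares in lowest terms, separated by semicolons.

Czeslaw 1/8; Danuta 1/8; Eliasz 1/8; Nadia 1/4; Radoslaw 1/8; Stanislawa 1/8; Tadeusz 1/8

There is no surviving spouse, so the entire estate passes to Franciszka's descendants per stirpes.
Ludmila left no surviving issue, so that branch lapses and is disregarded.
The estate is divided into 4 equal shares of 1/4 among Jolanta, Bogdan, Pelagia, Nadia.
Jolanta predeceased; the 1/4 allotted to Jolanta's branch passes to Jolanta's issue by representation.
The 1/4 is divided into 2 equal shares of 1/8 among Stanislawa, Eliasz.
Stanislawa is living and takes 1/8.
Eliasz is living and takes 1/8.
Bogdan predeceased; the 1/4 allotted to Bogdan's branch passes to Bogdan's issue by representation.
The 1/4 is divided into 2 equal shares of 1/8 among Tadeusz, Czeslaw.
Tadeusz is living and takes 1/8.
Czeslaw is living and takes 1/8.
Pelagia predeceased; the 1/4 allotted to Pelagia's branch passes to Pelagia's issue by representation.
The 1/4 is divided into 2 equal shares of 1/8 among Radoslaw, Danuta.
Radoslaw is living and takes 1/8.
Danuta is living and takes 1/8.
Nadia is living and takes 1/4.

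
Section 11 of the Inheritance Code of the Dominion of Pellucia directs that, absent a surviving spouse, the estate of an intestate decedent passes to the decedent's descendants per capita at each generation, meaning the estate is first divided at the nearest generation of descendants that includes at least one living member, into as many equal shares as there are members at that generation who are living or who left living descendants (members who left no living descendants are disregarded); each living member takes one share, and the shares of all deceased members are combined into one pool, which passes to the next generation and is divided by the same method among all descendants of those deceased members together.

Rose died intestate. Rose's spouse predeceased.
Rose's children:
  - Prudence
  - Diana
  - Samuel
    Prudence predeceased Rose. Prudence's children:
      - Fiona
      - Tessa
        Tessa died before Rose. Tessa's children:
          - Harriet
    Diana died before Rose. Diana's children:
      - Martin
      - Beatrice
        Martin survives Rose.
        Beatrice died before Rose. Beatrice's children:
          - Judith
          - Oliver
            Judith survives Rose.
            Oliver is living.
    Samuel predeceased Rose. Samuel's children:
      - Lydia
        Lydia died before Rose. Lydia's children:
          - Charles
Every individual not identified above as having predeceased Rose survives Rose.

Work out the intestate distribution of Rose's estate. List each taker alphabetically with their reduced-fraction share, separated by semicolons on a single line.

There is no surviving spouse, so the entire estate passes to Rose's descendants per capita at each generation.
No one at generation 1 (Prudence, Diana, Samuel) is living; moving to the next generation.
At generation 2 (Fiona, Tessa, Martin, Beatrice, Lydia) there are 5 shares of (1)/5 = 1/5 each.
Living: Fiona and Martin — each takes 1/5.
Deceased: Tessa, Beatrice, and Lydia. Their combined 3/5 is pooled and carried to generation 3.
At generation 3 (Harriet, Judith, Oliver, Charles) there are 4 shares of (3/5)/4 = 3/20 each.
Living: Harriet, Judith, Oliver, and Charles — each takes 3/20.

Charles 3/20; Fiona 1/5; Harriet 3/20; Judith 3/20; Martin 1/5; Oliver 3/20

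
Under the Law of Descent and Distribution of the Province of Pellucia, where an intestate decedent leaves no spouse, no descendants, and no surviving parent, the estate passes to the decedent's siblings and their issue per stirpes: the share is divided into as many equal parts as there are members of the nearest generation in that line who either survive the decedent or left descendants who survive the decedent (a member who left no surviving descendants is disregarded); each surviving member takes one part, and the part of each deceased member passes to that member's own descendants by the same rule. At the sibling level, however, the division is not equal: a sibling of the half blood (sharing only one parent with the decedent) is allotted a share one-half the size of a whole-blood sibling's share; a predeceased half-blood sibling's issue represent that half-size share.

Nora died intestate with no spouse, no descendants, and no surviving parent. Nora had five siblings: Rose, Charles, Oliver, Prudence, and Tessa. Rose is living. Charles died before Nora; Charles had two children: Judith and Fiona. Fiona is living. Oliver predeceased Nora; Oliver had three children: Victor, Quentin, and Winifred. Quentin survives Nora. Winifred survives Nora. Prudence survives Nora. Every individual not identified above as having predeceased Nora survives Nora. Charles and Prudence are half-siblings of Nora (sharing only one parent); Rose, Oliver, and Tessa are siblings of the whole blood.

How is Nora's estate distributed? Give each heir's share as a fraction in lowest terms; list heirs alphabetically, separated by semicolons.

Fiona 1/16; Judith 1/16; Prudence 1/8; Quentin 1/12; Rose 1/4; Tessa 1/4; Victor 1/12; Winifred 1/12

No spouse, descendants, or parent survives, so the estate passes to Nora's siblings per stirpes.
Half-blood siblings count for one-half the weight of whole-blood siblings at the initial division.
Dividing 1 in proportion to weights (total weight 4): Rose (weight 1) → 1/4; Charles (weight 1/2) → 1/8; Oliver (weight 1) → 1/4; Prudence (weight 1/2) → 1/8; Tessa (weight 1) → 1/4.
Rose is living and takes 1/4.
Charles predeceased; the 1/8 allotted to Charles's branch passes to Charles's issue by representation.
The 1/8 is divided into 2 equal shares of 1/16 among Judith, Fiona.
Judith is living and takes 1/16.
Fiona is living and takes 1/16.
Oliver predeceased; the 1/4 allotted to Oliver's branch passes to Oliver's issue by representation.
The 1/4 is divided into 3 equal shares of 1/12 among Victor, Quentin, Winifred.
Victor is living and takes 1/12.
Quentin is living and takes 1/12.
Winifred is living and takes 1/12.
Prudence is living and takes 1/8.
Tessa is living and takes 1/4.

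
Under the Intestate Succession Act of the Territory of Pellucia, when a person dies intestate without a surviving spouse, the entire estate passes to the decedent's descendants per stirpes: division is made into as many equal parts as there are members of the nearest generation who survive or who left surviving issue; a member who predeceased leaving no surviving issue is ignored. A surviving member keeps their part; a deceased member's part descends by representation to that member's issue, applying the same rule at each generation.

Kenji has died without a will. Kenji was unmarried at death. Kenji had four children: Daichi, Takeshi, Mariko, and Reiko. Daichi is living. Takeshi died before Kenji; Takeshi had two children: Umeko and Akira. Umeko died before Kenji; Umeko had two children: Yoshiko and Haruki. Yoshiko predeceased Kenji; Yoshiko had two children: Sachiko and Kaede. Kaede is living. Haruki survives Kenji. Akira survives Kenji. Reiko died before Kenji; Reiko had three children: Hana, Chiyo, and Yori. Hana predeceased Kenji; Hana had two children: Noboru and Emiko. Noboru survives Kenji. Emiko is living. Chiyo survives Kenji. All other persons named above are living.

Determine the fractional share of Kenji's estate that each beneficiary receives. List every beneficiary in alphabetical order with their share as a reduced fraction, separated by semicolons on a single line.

Akira 1/8; Chiyo 1/12; Daichi 1/4; Emiko 1/24; Haruki 1/16; Kaede 1/32; Mariko 1/4; Noboru 1/24; Sachiko 1/32; Yori 1/12

There is no surviving spouse, so the entire estate passes to Kenji's descendants per stirpes.
The estate is divided into 4 equal shares of 1/4 among Daichi, Takeshi, Mariko, Reiko.
Daichi is living and takes 1/4.
Takeshi predeceased; the 1/4 allotted to Takeshi's branch passes to Takeshi's issue by representation.
The 1/4 is divided into 2 equal shares of 1/8 among Umeko, Akira.
Umeko predeceased; the 1/8 allotted to Umeko's branch passes to Umeko's issue by representation.
The 1/8 is divided into 2 equal shares of 1/16 among Yoshiko, Haruki.
Yoshiko predeceased; the 1/16 allotted to Yoshiko's branch passes to Yoshiko's issue by representation.
The 1/16 is divided into 2 equal shares of 1/32 among Sachiko, Kaede.
Sachiko is living and takes 1/32.
Kaede is living and takes 1/32.
Haruki is living and takes 1/16.
Akira is living and takes 1/8.
Mariko is living and takes 1/4.
Reiko predeceased; the 1/4 allotted to Reiko's branch passes to Reiko's issue by representation.
The 1/4 is divided into 3 equal shares of 1/12 among Hana, Chiyo, Yori.
Hana predeceased; the 1/12 allotted to Hana's branch passes to Hana's issue by representation.
The 1/12 is divided into 2 equal shares of 1/24 among Noboru, Emiko.
Noboru is living and takes 1/24.
Emiko is living and takes 1/24.
Chiyo is living and takes 1/12.
Yori is living and takes 1/12.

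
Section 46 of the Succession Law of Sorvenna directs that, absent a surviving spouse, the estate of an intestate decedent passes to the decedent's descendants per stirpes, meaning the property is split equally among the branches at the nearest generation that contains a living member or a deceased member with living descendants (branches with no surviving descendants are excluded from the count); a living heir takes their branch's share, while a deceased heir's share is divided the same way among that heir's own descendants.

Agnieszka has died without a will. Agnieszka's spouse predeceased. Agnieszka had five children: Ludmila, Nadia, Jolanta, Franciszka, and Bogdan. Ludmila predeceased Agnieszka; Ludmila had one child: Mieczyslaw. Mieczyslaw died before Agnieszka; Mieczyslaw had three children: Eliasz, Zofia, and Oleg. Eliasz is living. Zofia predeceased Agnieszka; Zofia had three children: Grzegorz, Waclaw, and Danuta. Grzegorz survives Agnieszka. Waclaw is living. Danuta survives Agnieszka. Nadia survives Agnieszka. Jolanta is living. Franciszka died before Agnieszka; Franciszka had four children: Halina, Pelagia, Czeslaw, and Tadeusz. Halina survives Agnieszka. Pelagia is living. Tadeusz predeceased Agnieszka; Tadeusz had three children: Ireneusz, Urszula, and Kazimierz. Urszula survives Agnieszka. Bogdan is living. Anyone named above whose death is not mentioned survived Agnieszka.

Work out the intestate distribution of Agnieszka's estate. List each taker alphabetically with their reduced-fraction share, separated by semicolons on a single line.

Bogdan 1/5; Czeslaw 1/20; Danuta 1/45; Eliasz 1/15; Grzegorz 1/45; Halina 1/20; Ireneusz 1/60; Jolanta 1/5; Kazimierz 1/60; Nadia 1/5; Oleg 1/15; Pelagia 1/20; Urszula 1/60; Waclaw 1/45

There is no surviving spouse, so the entire estate passes to Agnieszka's descendants per stirpes.
The estate is divided into 5 equal shares of 1/5 among Ludmila, Nadia, Jolanta, Franciszka, Bogdan.
Ludmila predeceased; the 1/5 allotted to Ludmila's branch passes to Ludmila's issue by representation.
Mieczyslaw's line is the sole branch at this level, so the full 1/5 passes to Mieczyslaw's issue by representation.
The 1/5 is divided into 3 equal shares of 1/15 among Eliasz, Zofia, Oleg.
Eliasz is living and takes 1/15.
Zofia predeceased; the 1/15 allotted to Zofia's branch passes to Zofia's issue by representation.
The 1/15 is divided into 3 equal shares of 1/45 among Grzegorz, Waclaw, Danuta.
Grzegorz is living and takes 1/45.
Waclaw is living and takes 1/45.
Danuta is living and takes 1/45.
Oleg is living and takes 1/15.
Nadia is living and takes 1/5.
Jolanta is living and takes 1/5.
Franciszka predeceased; the 1/5 allotted to Franciszka's branch passes to Franciszka's issue by representation.
The 1/5 is divided into 4 equal shares of 1/20 among Halina, Pelagia, Czeslaw, Tadeusz.
Halina is living and takes 1/20.
Pelagia is living and takes 1/20.
Czeslaw is living and takes 1/20.
Tadeusz predeceased; the 1/20 allotted to Tadeusz's branch passes to Tadeusz's issue by representation.
The 1/20 is divided into 3 equal shares of 1/60 among Ireneusz, Urszula, Kazimierz.
Ireneusz is living and takes 1/60.
Urszula is living and takes 1/60.
Kazimierz is living and takes 1/60.
Bogdan is living and takes 1/5.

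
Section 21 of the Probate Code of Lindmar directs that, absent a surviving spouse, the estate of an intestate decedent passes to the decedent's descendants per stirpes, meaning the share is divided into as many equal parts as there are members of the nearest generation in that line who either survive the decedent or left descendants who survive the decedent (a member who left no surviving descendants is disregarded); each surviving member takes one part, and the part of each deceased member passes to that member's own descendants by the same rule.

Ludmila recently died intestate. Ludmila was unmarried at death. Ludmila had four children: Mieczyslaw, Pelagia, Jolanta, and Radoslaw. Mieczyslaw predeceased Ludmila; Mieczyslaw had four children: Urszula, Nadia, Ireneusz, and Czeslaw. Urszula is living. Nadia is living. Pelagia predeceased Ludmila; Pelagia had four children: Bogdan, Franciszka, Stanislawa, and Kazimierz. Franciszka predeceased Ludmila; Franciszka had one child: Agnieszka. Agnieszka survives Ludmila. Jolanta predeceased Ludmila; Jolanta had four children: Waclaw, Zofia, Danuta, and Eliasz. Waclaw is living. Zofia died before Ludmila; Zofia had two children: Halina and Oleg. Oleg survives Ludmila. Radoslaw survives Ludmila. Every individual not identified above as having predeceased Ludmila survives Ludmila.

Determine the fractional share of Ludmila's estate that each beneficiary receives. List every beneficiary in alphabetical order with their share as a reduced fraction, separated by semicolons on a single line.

There is no surviving spouse, so the entire estate passes to Ludmila's descendants per stirpes.
The estate is divided into 4 equal shares of 1/4 among Mieczyslaw, Pelagia, Jolanta, Radoslaw.
Mieczyslaw predeceased; the 1/4 allotted to Mieczyslaw's branch passes to Mieczyslaw's issue by representation.
The 1/4 is divided into 4 equal shares of 1/16 among Urszula, Nadia, Ireneusz, Czeslaw.
Urszula is living and takes 1/16.
Nadia is living and takes 1/16.
Ireneusz is living and takes 1/16.
Czeslaw is living and takes 1/16.
Pelagia predeceased; the 1/4 allotted to Pelagia's branch passes to Pelagia's issue by representation.
The 1/4 is divided into 4 equal shares of 1/16 among Bogdan, Franciszka, Stanislawa, Kazimierz.
Bogdan is living and takes 1/16.
Franciszka predeceased; the 1/16 allotted to Franciszka's branch passes to Franciszka's issue by representation.
Agnieszka is the sole taker at this level and receives the full 1/16.
Stanislawa is living and takes 1/16.
Kazimierz is living and takes 1/16.
Jolanta predeceased; the 1/4 allotted to Jolanta's branch passes to Jolanta's issue by representation.
The 1/4 is divided into 4 equal shares of 1/16 among Waclaw, Zofia, Danuta, Eliasz.
Waclaw is living and takes 1/16.
Zofia predeceased; the 1/16 allotted to Zofia's branch passes to Zofia's issue by representation.
The 1/16 is divided into 2 equal shares of 1/32 among Halina, Oleg.
Halina is living and takes 1/32.
Oleg is living and takes 1/32.
Danuta is living and takes 1/16.
Eliasz is living and takes 1/16.
Radoslaw is living and takes 1/4.

Agnieszka 1/16; Bogdan 1/16; Czeslaw 1/16; Danuta 1/16; Eliasz 1/16; Halina 1/32; Ireneusz 1/16; Kazimierz 1/16; Nadia 1/16; Oleg 1/32; Radoslaw 1/4; Stanislawa 1/16; Urszula 1/16; Waclaw 1/16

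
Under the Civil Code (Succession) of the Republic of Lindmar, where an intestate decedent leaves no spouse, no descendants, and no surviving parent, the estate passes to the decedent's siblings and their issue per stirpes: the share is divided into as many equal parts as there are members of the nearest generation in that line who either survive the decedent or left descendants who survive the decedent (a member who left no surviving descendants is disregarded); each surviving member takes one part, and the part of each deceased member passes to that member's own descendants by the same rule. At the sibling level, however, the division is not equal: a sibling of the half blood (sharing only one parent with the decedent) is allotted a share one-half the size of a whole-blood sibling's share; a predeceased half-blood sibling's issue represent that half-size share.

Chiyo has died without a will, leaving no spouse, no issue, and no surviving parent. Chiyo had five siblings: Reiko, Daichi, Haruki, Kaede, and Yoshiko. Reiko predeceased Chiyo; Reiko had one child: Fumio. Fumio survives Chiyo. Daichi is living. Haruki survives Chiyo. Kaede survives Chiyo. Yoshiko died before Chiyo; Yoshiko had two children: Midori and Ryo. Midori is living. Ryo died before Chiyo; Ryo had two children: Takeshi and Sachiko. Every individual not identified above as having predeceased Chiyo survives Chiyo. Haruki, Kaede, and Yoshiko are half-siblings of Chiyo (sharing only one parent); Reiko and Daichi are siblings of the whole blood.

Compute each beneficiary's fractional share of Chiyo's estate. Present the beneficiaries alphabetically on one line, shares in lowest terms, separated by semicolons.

No spouse, descendants, or parent survives, so the estate passes to Chiyo's siblings per stirpes.
Half-blood siblings count for one-half the weight of whole-blood siblings at the initial division.
Dividing 1 in proportion to weights (total weight 7/2): Reiko (weight 1) → 2/7; Daichi (weight 1) → 2/7; Haruki (weight 1/2) → 1/7; Kaede (weight 1/2) → 1/7; Yoshiko (weight 1/2) → 1/7.
Reiko predeceased; the 2/7 allotted to Reiko's branch passes to Reiko's issue by representation.
Fumio is the sole taker at this level and receives the full 2/7.
Daichi is living and takes 2/7.
Haruki is living and takes 1/7.
Kaede is living and takes 1/7.
Yoshiko predeceased; the 1/7 allotted to Yoshiko's branch passes to Yoshiko's issue by representation.
The 1/7 is divided into 2 equal shares of 1/14 among Midori, Ryo.
Midori is living and takes 1/14.
Ryo predeceased; the 1/14 allotted to Ryo's branch passes to Ryo's issue by representation.
The 1/14 is divided into 2 equal shares of 1/28 among Takeshi, Sachiko.
Takeshi is living and takes 1/28.
Sachiko is living and takes 1/28.

Daichi 2/7; Fumio 2/7; Haruki 1/7; Kaede 1/7; Midori 1/14; Sachiko 1/28; Takeshi 1/28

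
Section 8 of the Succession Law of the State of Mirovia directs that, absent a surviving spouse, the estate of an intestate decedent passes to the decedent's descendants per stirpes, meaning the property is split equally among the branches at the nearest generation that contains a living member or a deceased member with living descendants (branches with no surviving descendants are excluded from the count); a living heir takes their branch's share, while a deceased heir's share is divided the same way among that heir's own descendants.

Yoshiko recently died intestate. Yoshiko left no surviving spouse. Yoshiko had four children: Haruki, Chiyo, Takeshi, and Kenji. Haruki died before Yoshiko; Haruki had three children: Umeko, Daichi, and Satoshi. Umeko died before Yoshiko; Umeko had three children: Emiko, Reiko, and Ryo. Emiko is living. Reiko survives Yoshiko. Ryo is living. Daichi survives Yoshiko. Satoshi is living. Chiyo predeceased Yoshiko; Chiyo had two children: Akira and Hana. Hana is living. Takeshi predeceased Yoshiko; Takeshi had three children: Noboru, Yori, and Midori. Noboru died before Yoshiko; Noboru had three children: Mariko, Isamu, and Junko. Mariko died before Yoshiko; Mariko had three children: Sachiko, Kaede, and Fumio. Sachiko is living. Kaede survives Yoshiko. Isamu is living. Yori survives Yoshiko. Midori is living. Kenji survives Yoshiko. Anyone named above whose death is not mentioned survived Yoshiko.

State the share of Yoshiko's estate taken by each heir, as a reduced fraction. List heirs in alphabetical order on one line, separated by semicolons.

There is no surviving spouse, so the entire estate passes to Yoshiko's descendants per stirpes.
The estate is divided into 4 equal shares of 1/4 among Haruki, Chiyo, Takeshi, Kenji.
Haruki predeceased; the 1/4 allotted to Haruki's branch passes to Haruki's issue by representation.
The 1/4 is divided into 3 equal shares of 1/12 among Umeko, Daichi, Satoshi.
Umeko predeceased; the 1/12 allotted to Umeko's branch passes to Umeko's issue by representation.
The 1/12 is divided into 3 equal shares of 1/36 among Emiko, Reiko, Ryo.
Emiko is living and takes 1/36.
Reiko is living and takes 1/36.
Ryo is living and takes 1/36.
Daichi is living and takes 1/12.
Satoshi is living and takes 1/12.
Chiyo predeceased; the 1/4 allotted to Chiyo's branch passes to Chiyo's issue by representation.
The 1/4 is divided into 2 equal shares of 1/8 among Akira, Hana.
Akira is living and takes 1/8.
Hana is living and takes 1/8.
Takeshi predeceased; the 1/4 allotted to Takeshi's branch passes to Takeshi's issue by representation.
The 1/4 is divided into 3 equal shares of 1/12 among Noboru, Yori, Midori.
Noboru predeceased; the 1/12 allotted to Noboru's branch passes to Noboru's issue by representation.
The 1/12 is divided into 3 equal shares of 1/36 among Mariko, Isamu, Junko.
Mariko predeceased; the 1/36 allotted to Mariko's branch passes to Mariko's issue by representation.
The 1/36 is divided into 3 equal shares of 1/108 among Sachiko, Kaede, Fumio.
Sachiko is living and takes 1/108.
Kaede is living and takes 1/108.
Fumio is living and takes 1/108.
Isamu is living and takes 1/36.
Junko is living and takes 1/36.
Yori is living and takes 1/12.
Midori is living and takes 1/12.
Kenji is living and takes 1/4.

Akira 1/8; Daichi 1/12; Emiko 1/36; Fumio 1/108; Hana 1/8; Isamu 1/36; Junko 1/36; Kaede 1/108; Kenji 1/4; Midori 1/12; Reiko 1/36; Ryo 1/36; Sachiko 1/108; Satoshi 1/12; Yori 1/12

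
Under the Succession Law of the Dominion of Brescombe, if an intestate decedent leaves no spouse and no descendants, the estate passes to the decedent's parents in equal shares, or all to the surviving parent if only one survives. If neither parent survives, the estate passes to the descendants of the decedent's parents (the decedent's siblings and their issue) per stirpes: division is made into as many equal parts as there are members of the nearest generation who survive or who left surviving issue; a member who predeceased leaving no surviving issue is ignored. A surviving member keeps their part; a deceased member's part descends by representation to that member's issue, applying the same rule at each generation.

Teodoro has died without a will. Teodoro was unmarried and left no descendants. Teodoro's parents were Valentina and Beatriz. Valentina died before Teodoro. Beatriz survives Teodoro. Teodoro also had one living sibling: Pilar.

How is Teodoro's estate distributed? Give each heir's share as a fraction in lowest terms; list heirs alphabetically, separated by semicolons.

Only one parent, Beatriz, survives, so Beatriz takes the entire estate. The siblings take nothing because a surviving parent has priority.

Beatriz 1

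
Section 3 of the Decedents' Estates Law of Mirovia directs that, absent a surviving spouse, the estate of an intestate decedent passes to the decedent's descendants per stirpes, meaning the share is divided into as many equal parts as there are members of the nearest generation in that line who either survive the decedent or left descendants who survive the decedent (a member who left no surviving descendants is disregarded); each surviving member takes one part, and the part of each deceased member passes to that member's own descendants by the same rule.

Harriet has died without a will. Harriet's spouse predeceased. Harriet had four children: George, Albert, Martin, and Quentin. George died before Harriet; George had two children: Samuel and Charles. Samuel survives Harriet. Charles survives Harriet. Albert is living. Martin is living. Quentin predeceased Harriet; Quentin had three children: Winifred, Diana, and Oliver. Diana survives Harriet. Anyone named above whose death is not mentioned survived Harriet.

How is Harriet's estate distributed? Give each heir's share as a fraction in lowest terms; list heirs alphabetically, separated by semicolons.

Albert 1/4; Charles 1/8; Diana 1/12; Martin 1/4; Oliver 1/12; Samuel 1/8; Winifred 1/12

There is no surviving spouse, so the entire estate passes to Harriet's descendants per stirpes.
The estate is divided into 4 equal shares of 1/4 among George, Albert, Martin, Quentin.
George predeceased; the 1/4 allotted to George's branch passes to George's issue by representation.
The 1/4 is divided into 2 equal shares of 1/8 among Samuel, Charles.
Samuel is living and takes 1/8.
Charles is living and takes 1/8.
Albert is living and takes 1/4.
Martin is living and takes 1/4.
Quentin predeceased; the 1/4 allotted to Quentin's branch passes to Quentin's issue by representation.
The 1/4 is divided into 3 equal shares of 1/12 among Winifred, Diana, Oliver.
Winifred is living and takes 1/12.
Diana is living and takes 1/12.
Oliver is living and takes 1/12.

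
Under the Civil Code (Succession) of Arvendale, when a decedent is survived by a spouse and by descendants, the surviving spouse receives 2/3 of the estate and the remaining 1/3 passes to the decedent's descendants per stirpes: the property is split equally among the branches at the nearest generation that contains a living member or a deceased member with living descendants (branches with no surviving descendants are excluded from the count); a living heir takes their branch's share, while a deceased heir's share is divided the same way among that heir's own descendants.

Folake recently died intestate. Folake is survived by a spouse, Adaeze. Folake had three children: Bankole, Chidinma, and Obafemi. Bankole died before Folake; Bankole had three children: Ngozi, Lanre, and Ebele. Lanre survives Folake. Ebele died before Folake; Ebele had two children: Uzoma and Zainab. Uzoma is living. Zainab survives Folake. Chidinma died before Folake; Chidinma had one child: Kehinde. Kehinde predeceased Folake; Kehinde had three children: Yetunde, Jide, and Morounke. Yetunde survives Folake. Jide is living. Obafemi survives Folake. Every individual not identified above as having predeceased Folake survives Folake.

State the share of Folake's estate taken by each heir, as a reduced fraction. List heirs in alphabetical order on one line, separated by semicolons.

Adaeze 2/3; Jide 1/27; Lanre 1/27; Morounke 1/27; Ngozi 1/27; Obafemi 1/9; Uzoma 1/54; Yetunde 1/27; Zainab 1/54

Adaeze, as surviving spouse, takes 2/3.
The remaining 1/3 passes to Folake's descendants per stirpes.
The 1/3 is divided into 3 equal shares of 1/9 among Bankole, Chidinma, Obafemi.
Bankole predeceased; the 1/9 allotted to Bankole's branch passes to Bankole's issue by representation.
The 1/9 is divided into 3 equal shares of 1/27 among Ngozi, Lanre, Ebele.
Ngozi is living and takes 1/27.
Lanre is living and takes 1/27.
Ebele predeceased; the 1/27 allotted to Ebele's branch passes to Ebele's issue by representation.
The 1/27 is divided into 2 equal shares of 1/54 among Uzoma, Zainab.
Uzoma is living and takes 1/54.
Zainab is living and takes 1/54.
Chidinma predeceased; the 1/9 allotted to Chidinma's branch passes to Chidinma's issue by representation.
Kehinde's line is the sole branch at this level, so the full 1/9 passes to Kehinde's issue by representation.
The 1/9 is divided into 3 equal shares of 1/27 among Yetunde, Jide, Morounke.
Yetunde is living and takes 1/27.
Jide is living and takes 1/27.
Morounke is living and takes 1/27.
Obafemi is living and takes 1/9.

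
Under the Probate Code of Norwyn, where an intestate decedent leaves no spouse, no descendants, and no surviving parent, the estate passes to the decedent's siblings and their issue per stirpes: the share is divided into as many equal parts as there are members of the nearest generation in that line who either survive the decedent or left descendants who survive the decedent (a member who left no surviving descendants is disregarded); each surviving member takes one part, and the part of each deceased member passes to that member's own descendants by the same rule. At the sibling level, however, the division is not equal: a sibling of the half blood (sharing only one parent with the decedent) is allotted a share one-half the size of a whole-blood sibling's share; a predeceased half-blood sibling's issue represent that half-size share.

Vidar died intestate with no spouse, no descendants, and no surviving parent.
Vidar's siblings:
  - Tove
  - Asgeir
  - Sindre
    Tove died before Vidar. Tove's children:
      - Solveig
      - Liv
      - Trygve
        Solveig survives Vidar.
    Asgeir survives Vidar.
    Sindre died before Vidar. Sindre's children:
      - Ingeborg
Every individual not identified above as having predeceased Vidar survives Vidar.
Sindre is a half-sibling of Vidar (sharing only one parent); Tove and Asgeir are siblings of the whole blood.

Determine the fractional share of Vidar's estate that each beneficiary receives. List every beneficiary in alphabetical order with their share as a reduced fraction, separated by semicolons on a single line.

No spouse, descendants, or parent survives, so the estate passes to Vidar's siblings per stirpes.
Half-blood siblings count for one-half the weight of whole-blood siblings at the initial division.
Dividing 1 in proportion to weights (total weight 5/2): Tove (weight 1) → 2/5; Asgeir (weight 1) → 2/5; Sindre (weight 1/2) → 1/5.
Tove predeceased; the 2/5 allotted to Tove's branch passes to Tove's issue by representation.
The 2/5 is divided into 3 equal shares of 2/15 among Solveig, Liv, Trygve.
Solveig is living and takes 2/15.
Liv is living and takes 2/15.
Trygve is living and takes 2/15.
Asgeir is living and takes 2/5.
Sindre predeceased; the 1/5 allotted to Sindre's branch passes to Sindre's issue by representation.
Ingeborg is the sole taker at this level and receives the full 1/5.

Asgeir 2/5; Ingeborg 1/5; Liv 2/15; Solveig 2/15; Trygve 2/15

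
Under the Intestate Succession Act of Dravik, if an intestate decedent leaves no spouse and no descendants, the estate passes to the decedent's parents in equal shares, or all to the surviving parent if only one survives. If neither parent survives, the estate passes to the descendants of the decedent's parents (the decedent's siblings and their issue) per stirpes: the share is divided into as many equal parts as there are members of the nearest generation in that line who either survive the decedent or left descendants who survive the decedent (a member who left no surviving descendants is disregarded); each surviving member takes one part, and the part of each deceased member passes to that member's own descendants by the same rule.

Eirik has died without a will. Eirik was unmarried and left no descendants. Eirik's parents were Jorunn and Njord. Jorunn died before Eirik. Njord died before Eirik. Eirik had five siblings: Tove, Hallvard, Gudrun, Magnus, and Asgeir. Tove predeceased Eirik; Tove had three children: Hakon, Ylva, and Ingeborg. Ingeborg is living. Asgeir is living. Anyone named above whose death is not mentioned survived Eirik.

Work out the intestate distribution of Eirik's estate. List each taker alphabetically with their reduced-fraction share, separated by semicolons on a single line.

Neither parent survives and there are no descendants, so the estate passes to Eirik's siblings and their issue per stirpes.
The estate is divided into 5 equal shares of 1/5 among Tove, Hallvard, Gudrun, Magnus, Asgeir.
Tove predeceased; the 1/5 allotted to Tove's branch passes to Tove's issue by representation.
The 1/5 is divided into 3 equal shares of 1/15 among Hakon, Ylva, Ingeborg.
Hakon is living and takes 1/15.
Ylva is living and takes 1/15.
Ingeborg is living and takes 1/15.
Hallvard is living and takes 1/5.
Gudrun is living and takes 1/5.
Magnus is living and takes 1/5.
Asgeir is living and takes 1/5.

Asgeir 1/5; Gudrun 1/5; Hakon 1/15; Hallvard 1/5; Ingeborg 1/15; Magnus 1/5; Ylva 1/15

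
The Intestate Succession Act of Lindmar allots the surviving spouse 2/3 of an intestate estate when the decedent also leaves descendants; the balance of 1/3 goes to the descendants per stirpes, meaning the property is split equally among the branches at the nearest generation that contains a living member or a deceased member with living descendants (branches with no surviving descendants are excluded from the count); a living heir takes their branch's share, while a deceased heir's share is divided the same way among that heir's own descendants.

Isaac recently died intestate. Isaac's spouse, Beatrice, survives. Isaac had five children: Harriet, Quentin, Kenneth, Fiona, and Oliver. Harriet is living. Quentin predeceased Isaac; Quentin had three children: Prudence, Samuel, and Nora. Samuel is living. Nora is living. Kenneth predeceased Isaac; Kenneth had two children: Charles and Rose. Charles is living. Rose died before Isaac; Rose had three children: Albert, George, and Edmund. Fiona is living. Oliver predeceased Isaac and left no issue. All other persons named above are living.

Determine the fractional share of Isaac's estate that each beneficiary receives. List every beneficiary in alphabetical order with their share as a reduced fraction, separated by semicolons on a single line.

Albert 1/72; Beatrice 2/3; Charles 1/24; Edmund 1/72; Fiona 1/12; George 1/72; Harriet 1/12; Nora 1/36; Prudence 1/36; Samuel 1/36

Beatrice, as surviving spouse, takes 2/3.
The remaining 1/3 passes to Isaac's descendants per stirpes.
Oliver left no surviving issue, so that branch lapses and is disregarded.
The 1/3 is divided into 4 equal shares of 1/12 among Harriet, Quentin, Kenneth, Fiona.
Harriet is living and takes 1/12.
Quentin predeceased; the 1/12 allotted to Quentin's branch passes to Quentin's issue by representation.
The 1/12 is divided into 3 equal shares of 1/36 among Prudence, Samuel, Nora.
Prudence is living and takes 1/36.
Samuel is living and takes 1/36.
Nora is living and takes 1/36.
Kenneth predeceased; the 1/12 allotted to Kenneth's branch passes to Kenneth's issue by representation.
The 1/12 is divided into 2 equal shares of 1/24 among Charles, Rose.
Charles is living and takes 1/24.
Rose predeceased; the 1/24 allotted to Rose's branch passes to Rose's issue by representation.
The 1/24 is divided into 3 equal shares of 1/72 among Albert, George, Edmund.
Albert is living and takes 1/72.
George is living and takes 1/72.
Edmund is living and takes 1/72.
Fiona is living and takes 1/12.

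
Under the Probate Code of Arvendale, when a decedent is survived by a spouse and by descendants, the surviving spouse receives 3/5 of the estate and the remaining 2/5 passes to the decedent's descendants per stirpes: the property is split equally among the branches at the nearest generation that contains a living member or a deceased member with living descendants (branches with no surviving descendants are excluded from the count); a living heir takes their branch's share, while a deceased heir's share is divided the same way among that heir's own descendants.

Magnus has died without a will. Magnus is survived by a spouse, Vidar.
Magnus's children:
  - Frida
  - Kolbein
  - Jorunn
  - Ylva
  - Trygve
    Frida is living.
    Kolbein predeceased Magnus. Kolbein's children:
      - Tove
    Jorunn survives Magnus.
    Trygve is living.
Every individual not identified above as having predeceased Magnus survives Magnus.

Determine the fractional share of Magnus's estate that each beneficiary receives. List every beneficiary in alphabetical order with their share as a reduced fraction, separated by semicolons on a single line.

Vidar, as surviving spouse, takes 3/5.
The remaining 2/5 passes to Magnus's descendants per stirpes.
The 2/5 is divided into 5 equal shares of 2/25 among Frida, Kolbein, Jorunn, Ylva, Trygve.
Frida is living and takes 2/25.
Kolbein predeceased; the 2/25 allotted to Kolbein's branch passes to Kolbein's issue by representation.
Tove is the sole taker at this level and receives the full 2/25.
Jorunn is living and takes 2/25.
Ylva is living and takes 2/25.
Trygve is living and takes 2/25.

Frida 2/25; Jorunn 2/25; Tove 2/25; Trygve 2/25; Vidar 3/5; Ylva 2/25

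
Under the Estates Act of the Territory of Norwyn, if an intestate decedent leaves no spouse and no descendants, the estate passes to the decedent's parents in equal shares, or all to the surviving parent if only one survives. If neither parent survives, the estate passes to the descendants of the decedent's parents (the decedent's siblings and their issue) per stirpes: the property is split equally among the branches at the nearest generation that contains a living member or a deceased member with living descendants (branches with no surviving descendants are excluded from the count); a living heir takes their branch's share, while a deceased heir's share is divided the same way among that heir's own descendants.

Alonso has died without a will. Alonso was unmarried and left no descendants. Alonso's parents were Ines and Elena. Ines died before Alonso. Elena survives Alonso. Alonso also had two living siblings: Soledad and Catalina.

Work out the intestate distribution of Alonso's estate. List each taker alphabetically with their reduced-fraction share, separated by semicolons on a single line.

Elena 1

Only one parent, Elena, survives, so Elena takes the entire estate. The siblings take nothing because a surviving parent has priority.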